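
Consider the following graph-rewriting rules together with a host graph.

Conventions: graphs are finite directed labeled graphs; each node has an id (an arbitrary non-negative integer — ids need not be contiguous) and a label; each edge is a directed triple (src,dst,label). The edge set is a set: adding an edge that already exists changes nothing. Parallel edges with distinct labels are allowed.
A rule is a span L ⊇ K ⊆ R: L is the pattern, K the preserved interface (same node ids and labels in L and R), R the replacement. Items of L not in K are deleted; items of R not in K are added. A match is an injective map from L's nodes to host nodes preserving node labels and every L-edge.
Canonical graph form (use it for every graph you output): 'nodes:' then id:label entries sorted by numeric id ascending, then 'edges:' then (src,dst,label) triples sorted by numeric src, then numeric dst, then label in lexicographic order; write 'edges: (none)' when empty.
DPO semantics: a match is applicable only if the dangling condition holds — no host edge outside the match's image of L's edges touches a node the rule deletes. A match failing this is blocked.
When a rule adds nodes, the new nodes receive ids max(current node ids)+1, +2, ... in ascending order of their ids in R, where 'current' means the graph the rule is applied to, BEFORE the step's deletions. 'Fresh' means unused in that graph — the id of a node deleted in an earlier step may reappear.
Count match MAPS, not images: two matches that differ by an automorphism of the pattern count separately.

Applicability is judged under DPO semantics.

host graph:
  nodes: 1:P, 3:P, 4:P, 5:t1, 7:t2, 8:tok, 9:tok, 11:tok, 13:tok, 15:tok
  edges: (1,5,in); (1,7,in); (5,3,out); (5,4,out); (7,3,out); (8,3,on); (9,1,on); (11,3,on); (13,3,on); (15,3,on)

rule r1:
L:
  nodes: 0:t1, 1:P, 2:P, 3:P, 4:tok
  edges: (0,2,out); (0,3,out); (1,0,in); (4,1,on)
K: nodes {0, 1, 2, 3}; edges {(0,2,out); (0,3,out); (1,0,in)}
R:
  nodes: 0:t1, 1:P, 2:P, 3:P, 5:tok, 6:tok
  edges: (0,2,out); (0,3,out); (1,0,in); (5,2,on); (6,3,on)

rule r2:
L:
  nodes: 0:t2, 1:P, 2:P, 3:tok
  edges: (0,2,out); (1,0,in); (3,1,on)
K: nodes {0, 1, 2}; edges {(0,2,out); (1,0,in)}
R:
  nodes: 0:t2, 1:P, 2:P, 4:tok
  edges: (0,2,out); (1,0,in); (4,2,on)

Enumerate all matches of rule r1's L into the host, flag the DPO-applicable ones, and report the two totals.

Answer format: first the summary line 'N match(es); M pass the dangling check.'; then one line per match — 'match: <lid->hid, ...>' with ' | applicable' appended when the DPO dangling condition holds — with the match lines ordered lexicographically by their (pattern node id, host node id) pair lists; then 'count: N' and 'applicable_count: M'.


2 match(es); 2 pass the dangling check.
match: 0->5, 1->1, 2->3, 3->4, 4->9 | applicable
match: 0->5, 1->1, 2->4, 3->3, 4->9 | applicable
count: 2
applicable_count: 2


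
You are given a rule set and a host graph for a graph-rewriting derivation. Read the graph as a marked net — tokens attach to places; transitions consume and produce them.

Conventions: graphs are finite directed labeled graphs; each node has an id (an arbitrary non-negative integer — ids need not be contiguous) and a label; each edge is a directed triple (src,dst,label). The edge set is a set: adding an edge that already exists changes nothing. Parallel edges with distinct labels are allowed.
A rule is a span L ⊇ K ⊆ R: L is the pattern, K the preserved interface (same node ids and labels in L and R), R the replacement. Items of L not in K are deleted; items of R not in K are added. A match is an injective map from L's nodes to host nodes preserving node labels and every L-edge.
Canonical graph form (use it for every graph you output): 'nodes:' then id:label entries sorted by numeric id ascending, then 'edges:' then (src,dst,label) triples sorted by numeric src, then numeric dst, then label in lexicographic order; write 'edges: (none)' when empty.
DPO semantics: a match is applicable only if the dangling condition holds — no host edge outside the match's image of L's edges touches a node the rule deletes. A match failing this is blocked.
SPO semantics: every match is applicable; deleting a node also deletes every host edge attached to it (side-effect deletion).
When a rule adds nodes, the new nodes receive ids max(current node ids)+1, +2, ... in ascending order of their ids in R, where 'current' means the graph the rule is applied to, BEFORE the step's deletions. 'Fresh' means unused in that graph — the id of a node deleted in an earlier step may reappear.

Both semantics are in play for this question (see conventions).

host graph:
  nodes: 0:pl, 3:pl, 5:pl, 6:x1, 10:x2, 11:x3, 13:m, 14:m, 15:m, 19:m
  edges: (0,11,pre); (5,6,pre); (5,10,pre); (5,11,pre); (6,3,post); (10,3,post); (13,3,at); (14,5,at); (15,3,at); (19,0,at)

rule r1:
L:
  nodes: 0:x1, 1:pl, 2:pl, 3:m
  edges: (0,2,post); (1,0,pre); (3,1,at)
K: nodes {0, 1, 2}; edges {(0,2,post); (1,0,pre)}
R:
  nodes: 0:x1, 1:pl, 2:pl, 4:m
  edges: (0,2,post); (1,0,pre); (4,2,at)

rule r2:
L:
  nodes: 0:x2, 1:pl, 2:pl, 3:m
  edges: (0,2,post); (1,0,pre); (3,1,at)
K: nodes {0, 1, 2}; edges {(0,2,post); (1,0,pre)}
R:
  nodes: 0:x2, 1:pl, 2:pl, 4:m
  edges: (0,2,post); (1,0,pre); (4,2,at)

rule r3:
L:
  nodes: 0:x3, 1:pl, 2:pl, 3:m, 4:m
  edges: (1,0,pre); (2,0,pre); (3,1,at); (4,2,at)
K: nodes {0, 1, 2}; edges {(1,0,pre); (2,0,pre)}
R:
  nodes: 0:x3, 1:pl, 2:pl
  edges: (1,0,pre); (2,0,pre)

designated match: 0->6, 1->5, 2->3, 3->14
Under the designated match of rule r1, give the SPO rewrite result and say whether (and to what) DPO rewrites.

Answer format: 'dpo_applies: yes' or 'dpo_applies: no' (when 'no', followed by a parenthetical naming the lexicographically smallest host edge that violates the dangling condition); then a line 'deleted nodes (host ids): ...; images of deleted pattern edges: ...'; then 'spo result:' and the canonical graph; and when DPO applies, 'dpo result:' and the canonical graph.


dpo_applies: yes
deleted nodes (host ids): 14; images of deleted pattern edges: (14,5,at)
spo result:
nodes: 0:pl, 3:pl, 5:pl, 6:x1, 10:x2, 11:x3, 13:m, 15:m, 19:m, 20:m
edges: (0,11,pre); (5,6,pre); (5,10,pre); (5,11,pre); (6,3,post); (10,3,post); (13,3,at); (15,3,at); (19,0,at); (20,3,at)
dpo result:
nodes: 0:pl, 3:pl, 5:pl, 6:x1, 10:x2, 11:x3, 13:m, 15:m, 19:m, 20:m
edges: (0,11,pre); (5,6,pre); (5,10,pre); (5,11,pre); (6,3,post); (10,3,post); (13,3,at); (15,3,at); (19,0,at); (20,3,at)


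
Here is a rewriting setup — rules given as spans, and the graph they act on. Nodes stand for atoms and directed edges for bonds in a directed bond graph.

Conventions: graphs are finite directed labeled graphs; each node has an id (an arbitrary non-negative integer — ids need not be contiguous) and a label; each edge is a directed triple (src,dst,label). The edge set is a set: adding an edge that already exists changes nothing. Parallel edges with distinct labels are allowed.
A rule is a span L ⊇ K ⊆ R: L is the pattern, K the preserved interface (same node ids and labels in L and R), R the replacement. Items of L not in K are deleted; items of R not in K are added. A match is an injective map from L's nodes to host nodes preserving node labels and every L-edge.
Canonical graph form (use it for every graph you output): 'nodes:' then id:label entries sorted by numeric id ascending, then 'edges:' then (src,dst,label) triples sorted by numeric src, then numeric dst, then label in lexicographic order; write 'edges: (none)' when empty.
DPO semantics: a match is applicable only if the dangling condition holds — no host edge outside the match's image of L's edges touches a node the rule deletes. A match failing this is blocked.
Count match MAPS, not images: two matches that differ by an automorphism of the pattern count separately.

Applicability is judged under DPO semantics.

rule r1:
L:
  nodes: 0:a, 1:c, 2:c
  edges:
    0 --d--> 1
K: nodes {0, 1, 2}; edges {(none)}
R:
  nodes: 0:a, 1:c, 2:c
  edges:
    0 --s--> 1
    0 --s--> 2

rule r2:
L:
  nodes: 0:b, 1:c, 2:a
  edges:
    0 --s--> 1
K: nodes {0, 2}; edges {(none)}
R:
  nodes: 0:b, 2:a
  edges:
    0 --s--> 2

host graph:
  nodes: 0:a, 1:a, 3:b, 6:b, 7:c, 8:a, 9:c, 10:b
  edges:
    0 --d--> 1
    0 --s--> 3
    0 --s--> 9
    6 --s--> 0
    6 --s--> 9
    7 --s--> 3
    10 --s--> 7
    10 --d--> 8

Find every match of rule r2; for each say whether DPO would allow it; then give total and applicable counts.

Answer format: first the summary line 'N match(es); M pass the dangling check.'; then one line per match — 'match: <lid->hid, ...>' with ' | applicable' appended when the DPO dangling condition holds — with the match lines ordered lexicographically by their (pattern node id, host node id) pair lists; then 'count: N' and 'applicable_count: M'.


6 match(es); 0 pass the dangling check.
match: 0->6, 1->9, 2->0
match: 0->6, 1->9, 2->1
match: 0->6, 1->9, 2->8
match: 0->10, 1->7, 2->0
match: 0->10, 1->7, 2->1
match: 0->10, 1->7, 2->8
count: 6
applicable_count: 0


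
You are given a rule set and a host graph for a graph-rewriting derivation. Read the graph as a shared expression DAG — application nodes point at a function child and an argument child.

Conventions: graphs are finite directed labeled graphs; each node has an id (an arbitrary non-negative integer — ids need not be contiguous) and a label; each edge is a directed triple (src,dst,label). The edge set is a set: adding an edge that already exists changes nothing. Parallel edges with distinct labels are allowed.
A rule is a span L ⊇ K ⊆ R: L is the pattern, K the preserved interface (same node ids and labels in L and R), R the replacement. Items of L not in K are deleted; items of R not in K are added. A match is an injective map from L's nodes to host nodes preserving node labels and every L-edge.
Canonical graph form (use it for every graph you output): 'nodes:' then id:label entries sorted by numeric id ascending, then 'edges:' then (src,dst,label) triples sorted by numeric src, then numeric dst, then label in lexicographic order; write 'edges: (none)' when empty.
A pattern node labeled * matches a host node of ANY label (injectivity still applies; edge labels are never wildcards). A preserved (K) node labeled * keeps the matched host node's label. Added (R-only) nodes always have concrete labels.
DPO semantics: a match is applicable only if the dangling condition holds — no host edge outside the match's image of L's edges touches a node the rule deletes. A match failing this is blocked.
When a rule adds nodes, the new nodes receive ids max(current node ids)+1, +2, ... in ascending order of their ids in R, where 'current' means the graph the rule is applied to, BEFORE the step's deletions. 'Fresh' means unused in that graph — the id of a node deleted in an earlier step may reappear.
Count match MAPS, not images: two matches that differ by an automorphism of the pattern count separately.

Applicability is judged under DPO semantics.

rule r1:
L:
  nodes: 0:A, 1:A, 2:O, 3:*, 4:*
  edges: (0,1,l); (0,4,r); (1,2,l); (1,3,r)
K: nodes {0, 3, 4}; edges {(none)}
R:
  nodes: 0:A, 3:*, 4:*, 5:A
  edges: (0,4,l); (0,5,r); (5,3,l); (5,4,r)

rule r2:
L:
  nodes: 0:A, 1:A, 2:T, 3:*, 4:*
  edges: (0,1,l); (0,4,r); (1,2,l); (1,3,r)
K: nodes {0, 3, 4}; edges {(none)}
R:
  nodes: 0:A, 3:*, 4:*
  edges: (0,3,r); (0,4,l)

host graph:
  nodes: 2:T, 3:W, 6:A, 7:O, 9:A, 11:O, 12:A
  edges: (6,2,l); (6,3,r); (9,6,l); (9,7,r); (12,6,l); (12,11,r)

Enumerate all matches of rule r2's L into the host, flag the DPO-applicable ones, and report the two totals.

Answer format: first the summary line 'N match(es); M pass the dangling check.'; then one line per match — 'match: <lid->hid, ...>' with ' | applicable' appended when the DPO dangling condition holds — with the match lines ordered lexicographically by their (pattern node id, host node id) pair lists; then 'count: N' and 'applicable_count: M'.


2 match(es); 0 pass the dangling check.
match: 0->9, 1->6, 2->2, 3->3, 4->7
match: 0->12, 1->6, 2->2, 3->3, 4->11
count: 2
applicable_count: 0


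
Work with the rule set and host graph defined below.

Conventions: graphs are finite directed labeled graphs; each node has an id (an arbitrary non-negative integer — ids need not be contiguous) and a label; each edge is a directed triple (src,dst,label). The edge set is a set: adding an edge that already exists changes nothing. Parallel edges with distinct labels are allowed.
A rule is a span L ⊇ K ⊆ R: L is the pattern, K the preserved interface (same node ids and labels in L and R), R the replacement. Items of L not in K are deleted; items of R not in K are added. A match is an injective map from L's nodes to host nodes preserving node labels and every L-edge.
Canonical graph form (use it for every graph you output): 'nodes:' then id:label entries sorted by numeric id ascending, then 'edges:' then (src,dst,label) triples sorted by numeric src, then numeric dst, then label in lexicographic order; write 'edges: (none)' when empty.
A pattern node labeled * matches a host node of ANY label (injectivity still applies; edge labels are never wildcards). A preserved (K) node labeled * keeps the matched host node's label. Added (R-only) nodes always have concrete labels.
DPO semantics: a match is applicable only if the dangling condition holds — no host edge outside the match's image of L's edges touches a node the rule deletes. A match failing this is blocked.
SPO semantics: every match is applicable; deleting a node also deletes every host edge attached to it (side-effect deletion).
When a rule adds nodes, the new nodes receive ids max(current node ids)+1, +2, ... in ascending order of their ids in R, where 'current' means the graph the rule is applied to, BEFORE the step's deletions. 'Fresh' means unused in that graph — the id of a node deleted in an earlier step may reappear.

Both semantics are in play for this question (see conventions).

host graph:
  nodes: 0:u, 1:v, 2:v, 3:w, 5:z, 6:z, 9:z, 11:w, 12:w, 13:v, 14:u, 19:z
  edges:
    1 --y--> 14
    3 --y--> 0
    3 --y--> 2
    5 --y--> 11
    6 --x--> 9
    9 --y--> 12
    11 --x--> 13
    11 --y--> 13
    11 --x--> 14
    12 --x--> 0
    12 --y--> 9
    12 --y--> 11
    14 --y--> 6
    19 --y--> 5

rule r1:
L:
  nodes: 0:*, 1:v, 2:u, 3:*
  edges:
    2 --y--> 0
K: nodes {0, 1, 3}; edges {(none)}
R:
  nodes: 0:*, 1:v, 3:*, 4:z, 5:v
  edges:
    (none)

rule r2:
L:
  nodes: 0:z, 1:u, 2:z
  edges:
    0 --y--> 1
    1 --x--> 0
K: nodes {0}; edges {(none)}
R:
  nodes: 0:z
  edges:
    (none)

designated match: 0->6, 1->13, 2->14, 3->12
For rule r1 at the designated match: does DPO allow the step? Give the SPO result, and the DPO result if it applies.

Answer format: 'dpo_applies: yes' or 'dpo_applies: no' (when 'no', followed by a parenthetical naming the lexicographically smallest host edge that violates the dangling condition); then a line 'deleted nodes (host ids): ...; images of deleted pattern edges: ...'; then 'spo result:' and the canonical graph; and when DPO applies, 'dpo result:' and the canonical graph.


dpo_applies: no
(the rule deletes node 14, which keeps host edge (1,14,y) outside the match image — the dangling condition fails, DPO blocks; SPO proceeds and side-deletes such edges)
deleted nodes (host ids): 14; images of deleted pattern edges: (14,6,y)
spo result:
nodes: 0:u, 1:v, 2:v, 3:w, 5:z, 6:z, 9:z, 11:w, 12:w, 13:v, 19:z, 20:z, 21:v
edges: (3,0,y); (3,2,y); (5,11,y); (6,9,x); (9,12,y); (11,13,x); (11,13,y); (12,0,x); (12,9,y); (12,11,y); (19,5,y)


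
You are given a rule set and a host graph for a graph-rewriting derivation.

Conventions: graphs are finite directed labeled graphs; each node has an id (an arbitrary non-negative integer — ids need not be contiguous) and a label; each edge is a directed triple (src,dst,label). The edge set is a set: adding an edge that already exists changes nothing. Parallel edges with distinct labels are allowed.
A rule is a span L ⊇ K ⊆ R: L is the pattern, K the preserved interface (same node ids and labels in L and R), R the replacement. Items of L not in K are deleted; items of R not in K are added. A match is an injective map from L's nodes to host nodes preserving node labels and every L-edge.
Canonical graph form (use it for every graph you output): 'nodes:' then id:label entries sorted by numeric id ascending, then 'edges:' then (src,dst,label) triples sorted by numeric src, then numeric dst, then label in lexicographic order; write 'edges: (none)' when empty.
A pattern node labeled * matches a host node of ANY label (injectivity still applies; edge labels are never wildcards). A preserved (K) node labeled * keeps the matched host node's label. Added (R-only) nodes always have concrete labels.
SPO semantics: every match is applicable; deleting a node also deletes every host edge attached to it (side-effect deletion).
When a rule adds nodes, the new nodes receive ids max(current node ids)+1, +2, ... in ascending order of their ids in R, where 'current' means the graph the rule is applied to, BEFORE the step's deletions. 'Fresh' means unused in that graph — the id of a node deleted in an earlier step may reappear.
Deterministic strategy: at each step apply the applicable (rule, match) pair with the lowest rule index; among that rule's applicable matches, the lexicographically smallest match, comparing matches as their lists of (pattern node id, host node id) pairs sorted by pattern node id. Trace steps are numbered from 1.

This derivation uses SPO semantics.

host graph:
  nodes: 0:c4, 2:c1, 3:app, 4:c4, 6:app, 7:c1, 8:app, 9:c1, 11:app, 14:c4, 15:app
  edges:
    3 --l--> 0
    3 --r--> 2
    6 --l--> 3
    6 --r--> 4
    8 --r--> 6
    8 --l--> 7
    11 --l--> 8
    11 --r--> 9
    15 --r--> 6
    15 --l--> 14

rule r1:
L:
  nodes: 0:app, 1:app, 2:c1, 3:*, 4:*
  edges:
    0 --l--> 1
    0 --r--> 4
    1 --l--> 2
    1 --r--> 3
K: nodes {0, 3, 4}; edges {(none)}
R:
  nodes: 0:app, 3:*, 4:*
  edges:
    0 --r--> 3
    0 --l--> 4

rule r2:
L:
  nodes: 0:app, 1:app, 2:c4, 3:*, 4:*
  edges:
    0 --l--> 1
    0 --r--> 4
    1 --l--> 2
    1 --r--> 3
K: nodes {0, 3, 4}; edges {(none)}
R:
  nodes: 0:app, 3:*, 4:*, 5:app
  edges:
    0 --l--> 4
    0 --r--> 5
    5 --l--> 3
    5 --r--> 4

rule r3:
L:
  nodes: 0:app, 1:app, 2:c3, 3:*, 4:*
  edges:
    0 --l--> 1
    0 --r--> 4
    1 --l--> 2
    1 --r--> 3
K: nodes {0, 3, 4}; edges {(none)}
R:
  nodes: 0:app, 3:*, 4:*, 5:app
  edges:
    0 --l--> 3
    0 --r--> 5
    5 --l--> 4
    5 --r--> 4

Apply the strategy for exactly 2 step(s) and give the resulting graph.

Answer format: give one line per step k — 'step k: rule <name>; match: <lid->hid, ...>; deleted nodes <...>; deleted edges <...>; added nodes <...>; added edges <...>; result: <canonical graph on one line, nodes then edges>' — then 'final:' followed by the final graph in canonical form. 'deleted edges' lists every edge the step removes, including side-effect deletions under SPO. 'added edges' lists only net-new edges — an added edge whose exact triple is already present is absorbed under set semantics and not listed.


step 1: rule r1; match: 0->11, 1->8, 2->7, 3->6, 4->9; deleted nodes 7, 8; deleted edges (8,6,r); (8,7,l); (11,8,l); (11,9,r); added nodes (none); added edges (11,6,r); (11,9,l); result: nodes: 0:c4, 2:c1, 3:app, 4:c4, 6:app, 9:c1, 11:app, 14:c4, 15:app edges: (3,0,l); (3,2,r); (6,3,l); (6,4,r); (11,6,r); (11,9,l); (15,6,r); (15,14,l)
step 2: rule r2; match: 0->6, 1->3, 2->0, 3->2, 4->4; deleted nodes 0, 3; deleted edges (3,0,l); (3,2,r); (6,3,l); (6,4,r); added nodes 16; added edges (6,4,l); (6,16,r); (16,2,l); (16,4,r); result: nodes: 2:c1, 4:c4, 6:app, 9:c1, 11:app, 14:c4, 15:app, 16:app edges: (6,4,l); (6,16,r); (11,6,r); (11,9,l); (15,6,r); (15,14,l); (16,2,l); (16,4,r)
final:
nodes: 2:c1, 4:c4, 6:app, 9:c1, 11:app, 14:c4, 15:app, 16:app
edges: (6,4,l); (6,16,r); (11,6,r); (11,9,l); (15,6,r); (15,14,l); (16,2,l); (16,4,r)


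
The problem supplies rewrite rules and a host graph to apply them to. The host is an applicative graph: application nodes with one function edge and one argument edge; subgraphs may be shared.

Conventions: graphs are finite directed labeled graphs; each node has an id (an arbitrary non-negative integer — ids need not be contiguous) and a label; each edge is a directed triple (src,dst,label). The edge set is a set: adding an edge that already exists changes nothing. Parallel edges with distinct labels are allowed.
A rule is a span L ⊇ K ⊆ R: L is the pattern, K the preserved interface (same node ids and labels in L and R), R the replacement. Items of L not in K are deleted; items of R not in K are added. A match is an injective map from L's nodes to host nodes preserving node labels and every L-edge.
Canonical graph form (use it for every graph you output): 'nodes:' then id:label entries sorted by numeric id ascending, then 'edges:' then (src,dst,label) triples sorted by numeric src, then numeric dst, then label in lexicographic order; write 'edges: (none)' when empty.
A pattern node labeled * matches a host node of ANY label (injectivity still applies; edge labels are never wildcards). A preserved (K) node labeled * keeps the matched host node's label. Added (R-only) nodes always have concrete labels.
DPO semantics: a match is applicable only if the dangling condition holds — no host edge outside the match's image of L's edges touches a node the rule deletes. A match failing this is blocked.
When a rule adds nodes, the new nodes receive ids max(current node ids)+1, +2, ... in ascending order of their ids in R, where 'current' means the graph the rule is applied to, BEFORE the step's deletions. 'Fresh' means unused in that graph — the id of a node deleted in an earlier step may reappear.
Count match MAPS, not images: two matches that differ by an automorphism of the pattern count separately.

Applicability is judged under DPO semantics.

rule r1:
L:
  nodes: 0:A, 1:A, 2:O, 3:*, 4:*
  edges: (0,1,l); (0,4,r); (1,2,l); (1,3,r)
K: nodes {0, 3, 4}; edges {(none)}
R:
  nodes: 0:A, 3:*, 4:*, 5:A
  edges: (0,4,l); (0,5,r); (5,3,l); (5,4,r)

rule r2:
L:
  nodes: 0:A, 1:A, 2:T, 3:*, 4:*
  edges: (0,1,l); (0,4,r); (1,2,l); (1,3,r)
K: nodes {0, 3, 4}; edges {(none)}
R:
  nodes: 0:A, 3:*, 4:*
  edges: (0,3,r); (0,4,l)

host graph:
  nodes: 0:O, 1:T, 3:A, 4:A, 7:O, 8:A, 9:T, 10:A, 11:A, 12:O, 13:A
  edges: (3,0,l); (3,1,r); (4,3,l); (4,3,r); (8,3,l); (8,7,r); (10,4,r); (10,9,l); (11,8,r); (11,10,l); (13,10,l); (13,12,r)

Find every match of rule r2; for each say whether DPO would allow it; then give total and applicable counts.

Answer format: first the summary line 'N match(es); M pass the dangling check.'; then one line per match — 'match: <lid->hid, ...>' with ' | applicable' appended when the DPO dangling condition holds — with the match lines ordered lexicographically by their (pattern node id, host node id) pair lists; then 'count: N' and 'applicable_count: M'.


2 match(es); 0 pass the dangling check.
match: 0->11, 1->10, 2->9, 3->4, 4->8
match: 0->13, 1->10, 2->9, 3->4, 4->12
count: 2
applicable_count: 0


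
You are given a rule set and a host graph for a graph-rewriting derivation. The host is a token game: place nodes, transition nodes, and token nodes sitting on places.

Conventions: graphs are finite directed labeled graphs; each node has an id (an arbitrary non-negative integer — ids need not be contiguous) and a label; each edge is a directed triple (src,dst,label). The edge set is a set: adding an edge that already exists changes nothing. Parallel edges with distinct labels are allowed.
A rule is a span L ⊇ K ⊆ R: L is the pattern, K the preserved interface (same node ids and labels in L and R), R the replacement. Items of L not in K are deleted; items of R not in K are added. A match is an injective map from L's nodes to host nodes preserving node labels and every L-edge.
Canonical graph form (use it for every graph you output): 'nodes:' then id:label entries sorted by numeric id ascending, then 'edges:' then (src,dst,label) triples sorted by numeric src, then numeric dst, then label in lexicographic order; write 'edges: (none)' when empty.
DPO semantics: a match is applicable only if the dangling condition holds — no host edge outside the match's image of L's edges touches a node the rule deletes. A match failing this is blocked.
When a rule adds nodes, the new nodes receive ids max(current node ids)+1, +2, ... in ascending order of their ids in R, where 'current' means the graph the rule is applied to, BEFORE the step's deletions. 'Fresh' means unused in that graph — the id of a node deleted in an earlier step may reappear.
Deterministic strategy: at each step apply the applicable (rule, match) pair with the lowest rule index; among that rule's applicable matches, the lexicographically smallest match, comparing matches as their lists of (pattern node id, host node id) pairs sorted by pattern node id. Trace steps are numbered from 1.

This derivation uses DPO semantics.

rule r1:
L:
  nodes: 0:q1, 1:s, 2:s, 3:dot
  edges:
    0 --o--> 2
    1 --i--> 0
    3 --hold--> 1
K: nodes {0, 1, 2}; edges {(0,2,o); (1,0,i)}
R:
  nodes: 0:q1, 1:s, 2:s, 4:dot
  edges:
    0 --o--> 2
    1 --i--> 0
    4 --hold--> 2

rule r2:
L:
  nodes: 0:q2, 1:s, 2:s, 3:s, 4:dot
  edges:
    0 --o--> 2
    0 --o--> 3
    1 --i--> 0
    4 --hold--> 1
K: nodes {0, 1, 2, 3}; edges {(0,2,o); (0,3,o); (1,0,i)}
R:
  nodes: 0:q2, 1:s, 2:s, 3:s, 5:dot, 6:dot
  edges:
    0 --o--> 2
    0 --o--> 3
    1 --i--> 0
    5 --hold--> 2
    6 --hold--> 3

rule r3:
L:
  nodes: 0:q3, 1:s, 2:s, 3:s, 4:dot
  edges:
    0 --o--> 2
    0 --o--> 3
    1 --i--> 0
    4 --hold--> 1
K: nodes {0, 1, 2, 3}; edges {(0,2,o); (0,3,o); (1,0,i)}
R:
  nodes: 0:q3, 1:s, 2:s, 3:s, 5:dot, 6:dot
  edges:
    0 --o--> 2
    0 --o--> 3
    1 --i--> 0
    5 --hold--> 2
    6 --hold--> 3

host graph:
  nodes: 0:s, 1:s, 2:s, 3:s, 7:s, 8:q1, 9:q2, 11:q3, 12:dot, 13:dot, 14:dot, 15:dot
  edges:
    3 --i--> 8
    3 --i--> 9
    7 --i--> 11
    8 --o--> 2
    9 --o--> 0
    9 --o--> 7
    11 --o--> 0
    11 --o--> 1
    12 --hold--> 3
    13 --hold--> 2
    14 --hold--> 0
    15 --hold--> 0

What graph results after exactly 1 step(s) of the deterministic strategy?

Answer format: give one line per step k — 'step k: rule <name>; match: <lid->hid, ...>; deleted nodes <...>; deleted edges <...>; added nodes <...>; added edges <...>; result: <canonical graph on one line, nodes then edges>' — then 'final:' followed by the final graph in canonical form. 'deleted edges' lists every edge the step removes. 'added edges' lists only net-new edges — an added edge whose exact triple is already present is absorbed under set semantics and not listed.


step 1: rule r1; match: 0->8, 1->3, 2->2, 3->12; deleted nodes 12; deleted edges (12,3,hold); added nodes 16; added edges (16,2,hold); result: nodes: 0:s, 1:s, 2:s, 3:s, 7:s, 8:q1, 9:q2, 11:q3, 13:dot, 14:dot, 15:dot, 16:dot edges: (3,8,i); (3,9,i); (7,11,i); (8,2,o); (9,0,o); (9,7,o); (11,0,o); (11,1,o); (13,2,hold); (14,0,hold); (15,0,hold); (16,2,hold)
final:
nodes: 0:s, 1:s, 2:s, 3:s, 7:s, 8:q1, 9:q2, 11:q3, 13:dot, 14:dot, 15:dot, 16:dot
edges: (3,8,i); (3,9,i); (7,11,i); (8,2,o); (9,0,o); (9,7,o); (11,0,o); (11,1,o); (13,2,hold); (14,0,hold); (15,0,hold); (16,2,hold)


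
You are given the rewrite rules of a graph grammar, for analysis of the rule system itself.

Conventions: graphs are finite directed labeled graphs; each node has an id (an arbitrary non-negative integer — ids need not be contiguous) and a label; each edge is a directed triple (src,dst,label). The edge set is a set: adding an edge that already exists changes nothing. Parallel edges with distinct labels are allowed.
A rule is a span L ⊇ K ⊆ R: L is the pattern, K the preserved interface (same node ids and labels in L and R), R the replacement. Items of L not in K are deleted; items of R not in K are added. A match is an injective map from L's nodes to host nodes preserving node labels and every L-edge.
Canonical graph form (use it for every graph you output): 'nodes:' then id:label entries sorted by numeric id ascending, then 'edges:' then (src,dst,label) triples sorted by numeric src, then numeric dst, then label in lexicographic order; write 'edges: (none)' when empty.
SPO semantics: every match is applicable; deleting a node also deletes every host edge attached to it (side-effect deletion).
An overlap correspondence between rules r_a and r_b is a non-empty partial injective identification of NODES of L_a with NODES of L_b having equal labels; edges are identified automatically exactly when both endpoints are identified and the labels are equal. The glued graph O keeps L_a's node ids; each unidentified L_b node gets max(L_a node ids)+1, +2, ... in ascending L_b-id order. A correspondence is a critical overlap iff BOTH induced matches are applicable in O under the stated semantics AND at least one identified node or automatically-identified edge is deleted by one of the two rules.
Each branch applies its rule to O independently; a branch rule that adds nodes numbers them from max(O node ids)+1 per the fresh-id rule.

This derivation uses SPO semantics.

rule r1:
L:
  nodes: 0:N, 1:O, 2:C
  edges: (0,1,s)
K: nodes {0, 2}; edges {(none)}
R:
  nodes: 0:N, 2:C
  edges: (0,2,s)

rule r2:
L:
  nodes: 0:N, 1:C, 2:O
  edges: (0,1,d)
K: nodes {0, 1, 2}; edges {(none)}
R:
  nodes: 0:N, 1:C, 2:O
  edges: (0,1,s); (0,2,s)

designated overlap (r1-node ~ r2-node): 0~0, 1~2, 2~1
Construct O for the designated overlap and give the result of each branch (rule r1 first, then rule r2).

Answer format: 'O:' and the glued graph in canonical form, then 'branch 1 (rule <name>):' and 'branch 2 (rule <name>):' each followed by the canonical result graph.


O:
nodes: 0:N, 1:O, 2:C
edges: (0,1,s); (0,2,d)
branch 1 (rule r1):
nodes: 0:N, 2:C
edges: (0,2,d); (0,2,s)
branch 2 (rule r2):
nodes: 0:N, 1:O, 2:C
edges: (0,1,s); (0,2,s)


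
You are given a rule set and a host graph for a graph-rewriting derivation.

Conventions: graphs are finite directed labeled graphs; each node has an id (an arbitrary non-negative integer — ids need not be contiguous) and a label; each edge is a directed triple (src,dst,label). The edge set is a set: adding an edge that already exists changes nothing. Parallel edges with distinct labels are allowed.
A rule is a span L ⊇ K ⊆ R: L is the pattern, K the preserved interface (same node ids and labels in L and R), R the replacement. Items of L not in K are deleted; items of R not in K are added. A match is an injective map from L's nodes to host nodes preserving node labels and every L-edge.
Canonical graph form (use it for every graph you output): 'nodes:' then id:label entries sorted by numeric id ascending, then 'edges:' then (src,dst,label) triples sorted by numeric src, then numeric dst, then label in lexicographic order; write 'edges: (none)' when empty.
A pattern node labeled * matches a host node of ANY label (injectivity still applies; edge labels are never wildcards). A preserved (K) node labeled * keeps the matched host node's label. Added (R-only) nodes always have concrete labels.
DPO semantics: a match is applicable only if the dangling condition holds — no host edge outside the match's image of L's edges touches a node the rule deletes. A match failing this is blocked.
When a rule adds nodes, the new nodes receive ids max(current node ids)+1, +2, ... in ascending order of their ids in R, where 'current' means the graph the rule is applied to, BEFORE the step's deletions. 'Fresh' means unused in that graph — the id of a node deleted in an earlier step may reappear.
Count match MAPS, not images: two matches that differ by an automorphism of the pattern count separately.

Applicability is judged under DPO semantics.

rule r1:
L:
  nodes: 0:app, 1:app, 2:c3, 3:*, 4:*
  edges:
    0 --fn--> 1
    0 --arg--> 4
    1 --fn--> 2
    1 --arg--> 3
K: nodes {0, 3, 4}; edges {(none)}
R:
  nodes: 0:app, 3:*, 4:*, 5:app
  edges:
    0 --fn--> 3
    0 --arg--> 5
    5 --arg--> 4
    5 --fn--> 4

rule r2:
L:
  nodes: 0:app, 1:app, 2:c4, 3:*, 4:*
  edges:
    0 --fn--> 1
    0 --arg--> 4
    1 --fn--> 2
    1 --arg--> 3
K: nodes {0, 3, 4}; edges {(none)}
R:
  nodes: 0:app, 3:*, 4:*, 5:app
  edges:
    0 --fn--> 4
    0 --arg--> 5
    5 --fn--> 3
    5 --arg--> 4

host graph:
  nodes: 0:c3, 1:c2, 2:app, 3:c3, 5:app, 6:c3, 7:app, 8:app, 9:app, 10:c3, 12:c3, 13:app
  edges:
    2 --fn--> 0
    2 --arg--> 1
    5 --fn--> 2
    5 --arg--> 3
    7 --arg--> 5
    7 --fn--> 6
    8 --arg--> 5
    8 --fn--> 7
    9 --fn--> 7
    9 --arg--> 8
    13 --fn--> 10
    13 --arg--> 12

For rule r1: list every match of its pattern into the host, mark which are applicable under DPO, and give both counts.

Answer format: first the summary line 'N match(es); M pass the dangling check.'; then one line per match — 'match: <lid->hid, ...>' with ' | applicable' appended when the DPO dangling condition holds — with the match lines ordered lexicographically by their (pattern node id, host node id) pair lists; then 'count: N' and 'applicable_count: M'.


2 match(es); 1 pass the dangling check.
match: 0->5, 1->2, 2->0, 3->1, 4->3 | applicable
match: 0->9, 1->7, 2->6, 3->5, 4->8
count: 2
applicable_count: 1


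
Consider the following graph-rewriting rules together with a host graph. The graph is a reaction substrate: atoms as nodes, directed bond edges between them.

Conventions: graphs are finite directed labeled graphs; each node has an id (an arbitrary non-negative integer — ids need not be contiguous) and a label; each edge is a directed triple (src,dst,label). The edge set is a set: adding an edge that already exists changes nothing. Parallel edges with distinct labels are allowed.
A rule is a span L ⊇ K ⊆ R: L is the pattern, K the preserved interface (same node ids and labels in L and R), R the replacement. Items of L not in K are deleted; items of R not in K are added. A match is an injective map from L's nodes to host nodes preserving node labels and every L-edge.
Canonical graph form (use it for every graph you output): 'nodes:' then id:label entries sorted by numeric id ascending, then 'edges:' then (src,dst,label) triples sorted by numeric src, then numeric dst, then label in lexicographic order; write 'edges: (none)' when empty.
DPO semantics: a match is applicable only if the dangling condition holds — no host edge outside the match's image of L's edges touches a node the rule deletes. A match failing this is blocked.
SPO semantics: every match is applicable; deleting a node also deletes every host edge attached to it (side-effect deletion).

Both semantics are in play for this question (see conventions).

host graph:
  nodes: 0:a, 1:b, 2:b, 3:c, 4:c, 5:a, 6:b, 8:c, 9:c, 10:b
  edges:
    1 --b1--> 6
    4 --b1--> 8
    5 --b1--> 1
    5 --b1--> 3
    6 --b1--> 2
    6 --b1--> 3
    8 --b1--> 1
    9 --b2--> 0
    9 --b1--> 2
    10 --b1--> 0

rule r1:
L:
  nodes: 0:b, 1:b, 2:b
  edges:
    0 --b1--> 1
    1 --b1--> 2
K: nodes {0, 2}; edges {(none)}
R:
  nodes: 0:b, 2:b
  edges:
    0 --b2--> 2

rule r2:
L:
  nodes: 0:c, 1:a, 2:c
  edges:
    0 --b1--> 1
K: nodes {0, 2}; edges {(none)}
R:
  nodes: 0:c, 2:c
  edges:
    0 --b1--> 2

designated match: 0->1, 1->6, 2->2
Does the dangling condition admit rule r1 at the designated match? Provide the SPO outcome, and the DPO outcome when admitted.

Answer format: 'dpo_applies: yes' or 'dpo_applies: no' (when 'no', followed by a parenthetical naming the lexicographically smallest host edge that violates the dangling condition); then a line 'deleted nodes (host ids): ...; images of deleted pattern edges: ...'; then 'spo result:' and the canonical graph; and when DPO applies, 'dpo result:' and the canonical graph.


dpo_applies: no
(the rule deletes node 6, which keeps host edge (6,3,b1) outside the match image — the dangling condition fails, DPO blocks; SPO proceeds and side-deletes such edges)
deleted nodes (host ids): 6; images of deleted pattern edges: (1,6,b1); (6,2,b1)
spo result:
nodes: 0:a, 1:b, 2:b, 3:c, 4:c, 5:a, 8:c, 9:c, 10:b
edges: (1,2,b2); (4,8,b1); (5,1,b1); (5,3,b1); (8,1,b1); (9,0,b2); (9,2,b1); (10,0,b1)


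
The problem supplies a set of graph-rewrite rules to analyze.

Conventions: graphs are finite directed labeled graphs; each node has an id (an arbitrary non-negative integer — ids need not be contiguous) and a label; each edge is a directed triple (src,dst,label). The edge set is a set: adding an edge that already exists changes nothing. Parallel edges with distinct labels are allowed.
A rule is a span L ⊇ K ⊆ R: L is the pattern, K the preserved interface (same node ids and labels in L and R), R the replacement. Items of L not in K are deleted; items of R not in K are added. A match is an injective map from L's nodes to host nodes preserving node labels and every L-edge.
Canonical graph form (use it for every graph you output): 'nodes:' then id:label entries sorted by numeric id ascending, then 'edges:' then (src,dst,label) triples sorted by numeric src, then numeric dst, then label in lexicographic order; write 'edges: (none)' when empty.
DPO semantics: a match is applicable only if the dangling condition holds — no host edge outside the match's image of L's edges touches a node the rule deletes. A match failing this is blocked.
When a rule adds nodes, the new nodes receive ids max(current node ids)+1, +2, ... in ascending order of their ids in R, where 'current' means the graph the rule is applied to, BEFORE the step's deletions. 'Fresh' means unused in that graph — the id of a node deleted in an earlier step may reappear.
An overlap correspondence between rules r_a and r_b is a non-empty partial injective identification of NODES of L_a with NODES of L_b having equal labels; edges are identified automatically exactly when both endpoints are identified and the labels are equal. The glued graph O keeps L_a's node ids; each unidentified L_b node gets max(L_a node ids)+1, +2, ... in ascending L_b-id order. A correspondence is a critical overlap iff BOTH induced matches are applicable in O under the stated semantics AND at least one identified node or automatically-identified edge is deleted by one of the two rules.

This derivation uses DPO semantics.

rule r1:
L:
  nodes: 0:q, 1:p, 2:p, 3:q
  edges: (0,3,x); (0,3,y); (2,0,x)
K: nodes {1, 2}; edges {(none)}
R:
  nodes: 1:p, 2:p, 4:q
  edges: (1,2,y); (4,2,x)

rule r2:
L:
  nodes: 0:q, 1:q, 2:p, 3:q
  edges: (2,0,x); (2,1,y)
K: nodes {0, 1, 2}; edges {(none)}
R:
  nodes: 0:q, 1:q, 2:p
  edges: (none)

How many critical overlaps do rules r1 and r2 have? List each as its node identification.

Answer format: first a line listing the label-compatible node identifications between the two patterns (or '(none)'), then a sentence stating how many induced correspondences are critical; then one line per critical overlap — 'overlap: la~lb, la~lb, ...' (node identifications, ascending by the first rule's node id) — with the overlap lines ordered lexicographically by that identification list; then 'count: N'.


label-compatible node identifications between L(r1) and L(r2): 0~0, 0~1, 0~3, 1~2, 2~2, 3~0, 3~1, 3~3
1 of the induced correspondences is a critical overlap of r1 and r2.
overlap: 0~0, 2~2
count: 1


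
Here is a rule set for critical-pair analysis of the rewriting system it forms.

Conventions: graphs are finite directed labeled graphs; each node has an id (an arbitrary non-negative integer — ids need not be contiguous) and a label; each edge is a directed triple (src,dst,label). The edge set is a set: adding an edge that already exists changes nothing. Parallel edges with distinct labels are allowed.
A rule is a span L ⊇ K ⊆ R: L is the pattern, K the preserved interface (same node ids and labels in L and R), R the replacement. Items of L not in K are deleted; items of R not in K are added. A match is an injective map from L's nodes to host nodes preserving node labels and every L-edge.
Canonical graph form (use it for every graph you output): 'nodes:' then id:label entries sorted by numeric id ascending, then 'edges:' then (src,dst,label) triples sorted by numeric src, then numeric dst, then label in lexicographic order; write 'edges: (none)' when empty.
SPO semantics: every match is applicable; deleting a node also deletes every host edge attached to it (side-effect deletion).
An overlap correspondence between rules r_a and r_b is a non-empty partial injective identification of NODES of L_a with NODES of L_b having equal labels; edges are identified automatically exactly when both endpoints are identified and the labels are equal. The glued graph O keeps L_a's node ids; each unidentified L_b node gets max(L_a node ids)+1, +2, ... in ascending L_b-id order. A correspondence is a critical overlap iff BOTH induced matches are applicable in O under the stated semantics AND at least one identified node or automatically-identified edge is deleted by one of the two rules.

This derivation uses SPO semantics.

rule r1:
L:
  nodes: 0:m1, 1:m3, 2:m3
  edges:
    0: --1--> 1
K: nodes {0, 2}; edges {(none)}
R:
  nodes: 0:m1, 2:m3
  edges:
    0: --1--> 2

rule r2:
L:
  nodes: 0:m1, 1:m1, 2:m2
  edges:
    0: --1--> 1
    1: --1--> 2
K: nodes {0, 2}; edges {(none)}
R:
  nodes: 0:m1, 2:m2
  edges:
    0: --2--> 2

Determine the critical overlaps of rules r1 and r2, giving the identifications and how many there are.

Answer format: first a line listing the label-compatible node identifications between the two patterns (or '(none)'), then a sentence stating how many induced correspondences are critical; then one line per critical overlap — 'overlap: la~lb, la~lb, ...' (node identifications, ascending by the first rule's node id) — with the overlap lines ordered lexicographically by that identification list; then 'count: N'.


label-compatible node identifications between L(r1) and L(r2): 0~0, 0~1
1 of the induced correspondences is a critical overlap of r1 and r2.
overlap: 0~1
count: 1
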